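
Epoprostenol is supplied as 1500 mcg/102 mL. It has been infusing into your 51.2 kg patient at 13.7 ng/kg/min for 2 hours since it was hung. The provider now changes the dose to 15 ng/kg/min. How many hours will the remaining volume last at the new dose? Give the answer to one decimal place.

30.7 hours

Initial rate:
Dose = 13.7 ng/kg/min × 51.2 kg = 701.44 ng/min
701.44 ng/min × 60 min/hr = 42086.4 ng/hr
Concentration = 1500 mcg ÷ 102 mL = 14.70588 mcg/mL = 14705.88 ng/mL
Rate = 42086.4 ng/hr ÷ 14705.88 ng/mL = 2.861875 mL/hr
Volume infused so far = 2.861875 mL/hr × 2 hr = 5.72375 mL
Volume remaining = 102 − 5.72375 = 96.27625 mL
New rate:
Dose = 15 ng/kg/min × 51.2 kg = 768 ng/min
768 ng/min × 60 min/hr = 46080 ng/hr
Rate = 46080 ng/hr ÷ 14705.88 ng/mL = 3.13344 mL/hr
Time remaining = 96.27625 mL ÷ 3.13344 mL/hr = 30.72542 hr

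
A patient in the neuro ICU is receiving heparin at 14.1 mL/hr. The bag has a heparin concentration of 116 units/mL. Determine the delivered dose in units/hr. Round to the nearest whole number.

Drug rate = 14.1 mL/hr × 116 units/mL = 1635.6 units/hr

1636 units/hr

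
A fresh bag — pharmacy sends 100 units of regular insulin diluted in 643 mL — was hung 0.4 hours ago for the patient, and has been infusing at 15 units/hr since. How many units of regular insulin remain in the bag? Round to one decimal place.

Concentration = 100 units ÷ 643 mL = 0.155521 units/mL
Rate = 15 units/hr ÷ 0.155521 units/mL = 96.45 mL/hr
Volume infused = 96.45 mL/hr × 0.4 hr = 38.58 mL
Volume remaining = 643 − 38.58 = 604.42 mL
Drug remaining = 604.42 mL × 0.155521 units/mL = 94 units

94.0 units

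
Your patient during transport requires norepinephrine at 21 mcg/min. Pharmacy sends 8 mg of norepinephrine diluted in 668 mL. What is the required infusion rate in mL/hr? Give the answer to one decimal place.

21 mcg/min × 60 min/hr = 1260 mcg/hr
Concentration = 8 mg ÷ 668 mL = 0.01197605 mg/mL = 11.97605 mcg/mL
Rate = 1260 mcg/hr ÷ 11.97605 mcg/mL = 105.21 mL/hr

105.2 mL/hr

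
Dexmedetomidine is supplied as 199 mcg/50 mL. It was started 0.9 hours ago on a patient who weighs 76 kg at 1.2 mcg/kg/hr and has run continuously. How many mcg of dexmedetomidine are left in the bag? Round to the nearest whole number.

117 mcg

Dose = 1.2 mcg/kg/hr × 76 kg = 91.2 mcg/hr
Concentration = 199 mcg ÷ 50 mL = 3.98 mcg/mL
Rate = 91.2 mcg/hr ÷ 3.98 mcg/mL = 22.91457 mL/hr
Volume infused = 22.91457 mL/hr × 0.9 hr = 20.62312 mL
Volume remaining = 50 − 20.62312 = 29.37688 mL
Drug remaining = 29.37688 mL × 3.98 mcg/mL = 116.92 mcg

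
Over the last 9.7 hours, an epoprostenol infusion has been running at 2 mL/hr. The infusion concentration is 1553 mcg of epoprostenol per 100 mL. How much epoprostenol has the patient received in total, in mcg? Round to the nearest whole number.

301 mcg

Concentration = 1553 mcg ÷ 100 mL = 15.53 mcg/mL = 15530 ng/mL
Drug rate = 2 mL/hr × 15530 ng/mL = 31060 ng/hr
Total = 31060 ng/hr × 9.7 hr = 301282 ng = 301.282 mcg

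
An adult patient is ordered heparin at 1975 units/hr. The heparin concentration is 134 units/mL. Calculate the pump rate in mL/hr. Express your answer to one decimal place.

Rate = 1975 units/hr ÷ 134 units/mL = 14.73881 mL/hr

14.7 mL/hr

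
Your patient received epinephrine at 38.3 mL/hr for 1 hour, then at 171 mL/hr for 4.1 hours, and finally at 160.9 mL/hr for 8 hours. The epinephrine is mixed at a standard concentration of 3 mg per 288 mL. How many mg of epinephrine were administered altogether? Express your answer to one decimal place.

21.1 mg

Concentration = 3 mg ÷ 288 mL = 0.01041667 mg/mL
Stage 1: 38.3 mL/hr × 1 hr = 38.3 mL → 38.3 mL × 0.01041667 mg/mL = 0.3989583 mg
Stage 2: 171 mL/hr × 4.1 hr = 701.1 mL → 701.1 mL × 0.01041667 mg/mL = 7.303125 mg
Stage 3: 160.9 mL/hr × 8 hr = 1287.2 mL → 1287.2 mL × 0.01041667 mg/mL = 13.40833 mg
Total = 0.3989583 + 7.303125 + 13.40833 = 21.11042 mg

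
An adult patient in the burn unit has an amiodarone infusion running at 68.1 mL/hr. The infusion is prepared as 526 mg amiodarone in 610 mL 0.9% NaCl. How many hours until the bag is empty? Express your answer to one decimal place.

9.0 hours

Duration = 610 mL ÷ 68.1 mL/hr = 8.957416 hr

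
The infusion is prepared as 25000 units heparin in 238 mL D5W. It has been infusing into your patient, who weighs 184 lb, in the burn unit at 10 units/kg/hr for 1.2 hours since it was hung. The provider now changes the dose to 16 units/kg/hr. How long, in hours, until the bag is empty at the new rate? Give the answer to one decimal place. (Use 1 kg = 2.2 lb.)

Initial rate:
Weight = 184 lb ÷ 2.2 lb/kg = 83.63636 kg
Dose = 10 units/kg/hr × 83.63636 kg = 836.3636 units/hr
Concentration = 25000 units ÷ 238 mL = 105.042 units/mL
Rate = 836.3636 units/hr ÷ 105.042 units/mL = 7.962182 mL/hr
Volume infused so far = 7.962182 mL/hr × 1.2 hr = 9.554618 mL
Volume remaining = 238 − 9.554618 = 228.4454 mL
New rate:
Dose = 16 units/kg/hr × 83.63636 kg = 1338.182 units/hr
Rate = 1338.182 units/hr ÷ 105.042 units/mL = 12.73949 mL/hr
Time remaining = 228.4454 mL ÷ 12.73949 mL/hr = 17.93207 hr

17.9 hours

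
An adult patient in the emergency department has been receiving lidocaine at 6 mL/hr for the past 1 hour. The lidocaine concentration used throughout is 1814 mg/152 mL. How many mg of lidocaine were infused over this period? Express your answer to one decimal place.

Concentration = 1814 mg ÷ 152 mL = 11.93421 mg/mL
Drug rate = 6 mL/hr × 11.93421 mg/mL = 71.60526 mg/hr
Total = 71.60526 mg/hr × 1 hr = 71.60526 mg

71.6 mg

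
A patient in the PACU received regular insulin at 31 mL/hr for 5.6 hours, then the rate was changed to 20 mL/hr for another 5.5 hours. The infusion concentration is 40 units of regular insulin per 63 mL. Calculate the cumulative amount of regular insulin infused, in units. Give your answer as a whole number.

Concentration = 40 units ÷ 63 mL = 0.6349206 units/mL
Stage 1: 31 mL/hr × 5.6 hr = 173.6 mL → 173.6 mL × 0.6349206 units/mL = 110.2222 units
Stage 2: 20 mL/hr × 5.5 hr = 110 mL → 110 mL × 0.6349206 units/mL = 69.84127 units
Total = 110.2222 + 69.84127 = 180.0635 units

180 units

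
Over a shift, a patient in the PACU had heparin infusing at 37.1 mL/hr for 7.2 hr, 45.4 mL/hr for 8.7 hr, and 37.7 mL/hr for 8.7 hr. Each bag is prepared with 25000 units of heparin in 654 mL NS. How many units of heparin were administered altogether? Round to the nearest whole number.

Concentration = 25000 units ÷ 654 mL = 38.2263 units/mL
Stage 1: 37.1 mL/hr × 7.2 hr = 267.12 mL → 267.12 mL × 38.2263 units/mL = 10211.01 units
Stage 2: 45.4 mL/hr × 8.7 hr = 394.98 mL → 394.98 mL × 38.2263 units/mL = 15098.62 units
Stage 3: 37.7 mL/hr × 8.7 hr = 327.99 mL → 327.99 mL × 38.2263 units/mL = 12537.84 units
Total = 10211.01 + 15098.62 + 12537.84 = 37847.48 units

37847 units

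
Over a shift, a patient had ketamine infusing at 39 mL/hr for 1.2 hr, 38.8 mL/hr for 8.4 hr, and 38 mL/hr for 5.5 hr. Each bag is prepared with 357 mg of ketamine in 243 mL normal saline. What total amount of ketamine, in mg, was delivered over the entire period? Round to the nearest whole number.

Concentration = 357 mg ÷ 243 mL = 1.469136 mg/mL
Stage 1: 39 mL/hr × 1.2 hr = 46.8 mL → 46.8 mL × 1.469136 mg/mL = 68.75556 mg
Stage 2: 38.8 mL/hr × 8.4 hr = 325.92 mL → 325.92 mL × 1.469136 mg/mL = 478.8207 mg
Stage 3: 38 mL/hr × 5.5 hr = 209 mL → 209 mL × 1.469136 mg/mL = 307.0494 mg
Total = 68.75556 + 478.8207 + 307.0494 = 854.6257 mg

855 mg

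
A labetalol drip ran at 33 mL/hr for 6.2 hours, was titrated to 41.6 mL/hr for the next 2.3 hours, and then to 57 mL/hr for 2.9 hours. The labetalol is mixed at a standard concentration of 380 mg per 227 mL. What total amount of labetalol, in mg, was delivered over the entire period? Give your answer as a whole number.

779 mg

Concentration = 380 mg ÷ 227 mL = 1.674009 mg/mL
Stage 1: 33 mL/hr × 6.2 hr = 204.6 mL → 204.6 mL × 1.674009 mg/mL = 342.5022 mg
Stage 2: 41.6 mL/hr × 2.3 hr = 95.68 mL → 95.68 mL × 1.674009 mg/mL = 160.1692 mg
Stage 3: 57 mL/hr × 2.9 hr = 165.3 mL → 165.3 mL × 1.674009 mg/mL = 276.7137 mg
Total = 342.5022 + 160.1692 + 276.7137 = 779.385 mg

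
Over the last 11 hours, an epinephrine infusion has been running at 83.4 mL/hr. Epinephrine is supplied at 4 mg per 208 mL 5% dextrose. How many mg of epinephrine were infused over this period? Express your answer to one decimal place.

17.6 mg

Concentration = 4 mg ÷ 208 mL = 0.01923077 mg/mL = 19.23077 mcg/mL
Drug rate = 83.4 mL/hr × 19.23077 mcg/mL = 1603.846 mcg/hr
Total = 1603.846 mcg/hr × 11 hr = 17642.31 mcg = 17.64231 mg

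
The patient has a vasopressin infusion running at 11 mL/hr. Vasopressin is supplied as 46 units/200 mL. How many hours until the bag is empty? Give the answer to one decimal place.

Duration = 200 mL ÷ 11 mL/hr = 18.18182 hr

18.2 hours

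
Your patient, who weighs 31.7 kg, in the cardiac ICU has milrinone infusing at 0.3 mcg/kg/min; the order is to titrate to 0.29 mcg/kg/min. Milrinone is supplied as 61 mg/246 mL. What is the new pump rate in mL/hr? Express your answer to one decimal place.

2.2 mL/hr

Dose = 0.29 mcg/kg/min × 31.7 kg = 9.193 mcg/min
9.193 mcg/min × 60 min/hr = 551.58 mcg/hr
Concentration = 61 mg ÷ 246 mL = 0.2479675 mg/mL = 247.9675 mcg/mL
Rate = 551.58 mcg/hr ÷ 247.9675 mcg/mL = 2.224405 mL/hr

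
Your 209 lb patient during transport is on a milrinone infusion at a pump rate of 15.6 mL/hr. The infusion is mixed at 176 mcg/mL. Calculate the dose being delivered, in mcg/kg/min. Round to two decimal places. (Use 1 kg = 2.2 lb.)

0.48 mcg/kg/min

Weight = 209 lb ÷ 2.2 lb/kg = 95 kg
Drug rate = 15.6 mL/hr × 176 mcg/mL = 2745.6 mcg/hr
2745.6 mcg/hr ÷ 60 min/hr = 45.76 mcg/min
45.76 mcg/min ÷ 95 kg = 0.4816842 mcg/kg/min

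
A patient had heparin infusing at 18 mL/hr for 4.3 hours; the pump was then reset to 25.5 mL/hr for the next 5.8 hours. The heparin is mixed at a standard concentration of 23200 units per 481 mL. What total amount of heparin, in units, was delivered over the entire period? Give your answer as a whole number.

10867 units

Concentration = 23200 units ÷ 481 mL = 48.23285 units/mL
Stage 1: 18 mL/hr × 4.3 hr = 77.4 mL → 77.4 mL × 48.23285 units/mL = 3733.222 units
Stage 2: 25.5 mL/hr × 5.8 hr = 147.9 mL → 147.9 mL × 48.23285 units/mL = 7133.638 units
Total = 3733.222 + 7133.638 = 10866.86 units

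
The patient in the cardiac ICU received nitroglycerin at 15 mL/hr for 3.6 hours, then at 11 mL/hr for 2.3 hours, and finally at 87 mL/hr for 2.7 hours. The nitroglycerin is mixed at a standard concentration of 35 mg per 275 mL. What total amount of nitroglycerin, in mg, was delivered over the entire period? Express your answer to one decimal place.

40.0 mg

Concentration = 35 mg ÷ 275 mL = 0.1272727 mg/mL
Stage 1: 15 mL/hr × 3.6 hr = 54 mL → 54 mL × 0.1272727 mg/mL = 6.872727 mg
Stage 2: 11 mL/hr × 2.3 hr = 25.3 mL → 25.3 mL × 0.1272727 mg/mL = 3.22 mg
Stage 3: 87 mL/hr × 2.7 hr = 234.9 mL → 234.9 mL × 0.1272727 mg/mL = 29.89636 mg
Total = 6.872727 + 3.22 + 29.89636 = 39.98909 mg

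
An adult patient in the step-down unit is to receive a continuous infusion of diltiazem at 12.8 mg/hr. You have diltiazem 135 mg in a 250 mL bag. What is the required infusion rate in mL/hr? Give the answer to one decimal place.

Concentration = 135 mg ÷ 250 mL = 0.54 mg/mL
Rate = 12.8 mg/hr ÷ 0.54 mg/mL = 23.7037 mL/hr

23.7 mL/hr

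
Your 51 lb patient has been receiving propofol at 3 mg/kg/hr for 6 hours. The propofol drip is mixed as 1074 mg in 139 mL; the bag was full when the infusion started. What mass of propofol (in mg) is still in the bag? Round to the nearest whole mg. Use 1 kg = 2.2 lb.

657 mg

Weight = 51 lb ÷ 2.2 lb/kg = 23.18182 kg
Dose = 3 mg/kg/hr × 23.18182 kg = 69.54545 mg/hr
Concentration = 1074 mg ÷ 139 mL = 7.726619 mg/mL
Rate = 69.54545 mg/hr ÷ 7.726619 mg/mL = 9.000762 mL/hr
Volume infused = 9.000762 mL/hr × 6 hr = 54.00457 mL
Volume remaining = 139 − 54.00457 = 84.99543 mL
Drug remaining = 84.99543 mL × 7.726619 mg/mL = 656.7273 mg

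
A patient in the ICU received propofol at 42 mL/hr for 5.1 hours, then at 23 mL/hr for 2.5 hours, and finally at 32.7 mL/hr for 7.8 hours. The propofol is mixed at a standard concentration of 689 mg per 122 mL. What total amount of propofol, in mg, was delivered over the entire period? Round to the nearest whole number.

Concentration = 689 mg ÷ 122 mL = 5.647541 mg/mL
Stage 1: 42 mL/hr × 5.1 hr = 214.2 mL → 214.2 mL × 5.647541 mg/mL = 1209.703 mg
Stage 2: 23 mL/hr × 2.5 hr = 57.5 mL → 57.5 mL × 5.647541 mg/mL = 324.7336 mg
Stage 3: 32.7 mL/hr × 7.8 hr = 255.06 mL → 255.06 mL × 5.647541 mg/mL = 1440.462 mg
Total = 1209.703 + 324.7336 + 1440.462 = 2974.899 mg

2975 mg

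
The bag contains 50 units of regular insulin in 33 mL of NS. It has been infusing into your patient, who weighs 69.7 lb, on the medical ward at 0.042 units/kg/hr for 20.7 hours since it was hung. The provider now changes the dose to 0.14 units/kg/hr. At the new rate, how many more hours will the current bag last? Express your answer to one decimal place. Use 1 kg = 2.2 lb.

5.1 hours

Initial rate:
Weight = 69.7 lb ÷ 2.2 lb/kg = 31.68182 kg
Dose = 0.042 units/kg/hr × 31.68182 kg = 1.330636 units/hr
Concentration = 50 units ÷ 33 mL = 1.515152 units/mL
Rate = 1.330636 units/hr ÷ 1.515152 units/mL = 0.87822 mL/hr
Volume infused so far = 0.87822 mL/hr × 20.7 hr = 18.17915 mL
Volume remaining = 33 − 18.17915 = 14.82085 mL
New rate:
Dose = 0.14 units/kg/hr × 31.68182 kg = 4.435455 units/hr
Rate = 4.435455 units/hr ÷ 1.515152 units/mL = 2.9274 mL/hr
Time remaining = 14.82085 mL ÷ 2.9274 mL/hr = 5.062802 hr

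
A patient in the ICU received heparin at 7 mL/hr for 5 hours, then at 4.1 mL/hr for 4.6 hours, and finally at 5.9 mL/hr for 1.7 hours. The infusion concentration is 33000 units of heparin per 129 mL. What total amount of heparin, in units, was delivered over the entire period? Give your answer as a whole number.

16344 units

Concentration = 33000 units ÷ 129 mL = 255.814 units/mL
Stage 1: 7 mL/hr × 5 hr = 35 mL → 35 mL × 255.814 units/mL = 8953.488 units
Stage 2: 4.1 mL/hr × 4.6 hr = 18.86 mL → 18.86 mL × 255.814 units/mL = 4824.651 units
Stage 3: 5.9 mL/hr × 1.7 hr = 10.03 mL → 10.03 mL × 255.814 units/mL = 2565.814 units
Total = 8953.488 + 4824.651 + 2565.814 = 16343.95 units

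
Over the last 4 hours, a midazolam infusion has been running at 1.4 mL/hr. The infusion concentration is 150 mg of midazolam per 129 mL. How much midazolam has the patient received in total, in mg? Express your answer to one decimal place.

Concentration = 150 mg ÷ 129 mL = 1.162791 mg/mL
Drug rate = 1.4 mL/hr × 1.162791 mg/mL = 1.627907 mg/hr
Total = 1.627907 mg/hr × 4 hr = 6.511628 mg

6.5 mg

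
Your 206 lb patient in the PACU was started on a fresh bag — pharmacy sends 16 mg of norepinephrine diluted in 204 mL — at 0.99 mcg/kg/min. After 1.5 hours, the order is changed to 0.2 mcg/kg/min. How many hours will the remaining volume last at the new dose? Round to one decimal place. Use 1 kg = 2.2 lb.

6.8 hours

Initial rate:
Weight = 206 lb ÷ 2.2 lb/kg = 93.63636 kg
Dose = 0.99 mcg/kg/min × 93.63636 kg = 92.7 mcg/min
92.7 mcg/min × 60 min/hr = 5562 mcg/hr
Concentration = 16 mg ÷ 204 mL = 0.07843137 mg/mL = 78.43137 mcg/mL
Rate = 5562 mcg/hr ÷ 78.43137 mcg/mL = 70.9155 mL/hr
Volume infused so far = 70.9155 mL/hr × 1.5 hr = 106.3732 mL
Volume remaining = 204 − 106.3732 = 97.62675 mL
New rate:
Dose = 0.2 mcg/kg/min × 93.63636 kg = 18.72727 mcg/min
18.72727 mcg/min × 60 min/hr = 1123.636 mcg/hr
Rate = 1123.636 mcg/hr ÷ 78.43137 mcg/mL = 14.32636 mL/hr
Time remaining = 97.62675 mL ÷ 14.32636 mL/hr = 6.814482 hr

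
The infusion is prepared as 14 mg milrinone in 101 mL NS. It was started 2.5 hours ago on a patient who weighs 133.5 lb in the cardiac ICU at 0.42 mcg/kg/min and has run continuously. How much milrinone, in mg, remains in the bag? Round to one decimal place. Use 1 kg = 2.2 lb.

10.2 mg

Weight = 133.5 lb ÷ 2.2 lb/kg = 60.68182 kg
Dose = 0.42 mcg/kg/min × 60.68182 kg = 25.48636 mcg/min
25.48636 mcg/min × 60 min/hr = 1529.182 mcg/hr
Concentration = 14 mg ÷ 101 mL = 0.1386139 mg/mL = 138.6139 mcg/mL
Rate = 1529.182 mcg/hr ÷ 138.6139 mcg/mL = 11.03195 mL/hr
Volume infused = 11.03195 mL/hr × 2.5 hr = 27.57989 mL
Volume remaining = 101 − 27.57989 = 73.42011 mL
Drug remaining = 73.42011 mL × 138.6139 mcg/mL = 10177.05 mcg = 10.17705 mg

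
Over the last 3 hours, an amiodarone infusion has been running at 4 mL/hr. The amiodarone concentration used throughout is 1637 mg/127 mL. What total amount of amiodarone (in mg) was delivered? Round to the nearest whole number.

155 mg

Concentration = 1637 mg ÷ 127 mL = 12.88976 mg/mL
Drug rate = 4 mL/hr × 12.88976 mg/mL = 51.55906 mg/hr
Total = 51.55906 mg/hr × 3 hr = 154.6772 mg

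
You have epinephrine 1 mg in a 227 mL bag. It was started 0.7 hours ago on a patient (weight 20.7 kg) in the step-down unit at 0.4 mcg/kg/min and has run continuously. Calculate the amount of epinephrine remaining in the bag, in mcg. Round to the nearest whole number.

Dose = 0.4 mcg/kg/min × 20.7 kg = 8.28 mcg/min
8.28 mcg/min × 60 min/hr = 496.8 mcg/hr
Concentration = 1 mg ÷ 227 mL = 0.004405286 mg/mL = 4.405286 mcg/mL
Rate = 496.8 mcg/hr ÷ 4.405286 mcg/mL = 112.7736 mL/hr
Volume infused = 112.7736 mL/hr × 0.7 hr = 78.94152 mL
Volume remaining = 227 − 78.94152 = 148.0585 mL
Drug remaining = 148.0585 mL × 4.405286 mcg/mL = 652.24 mcg

652 mcg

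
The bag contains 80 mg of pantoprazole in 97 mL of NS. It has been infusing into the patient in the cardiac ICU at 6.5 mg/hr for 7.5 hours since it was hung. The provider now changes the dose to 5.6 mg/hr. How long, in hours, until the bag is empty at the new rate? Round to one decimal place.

Initial rate:
Concentration = 80 mg ÷ 97 mL = 0.8247423 mg/mL
Rate = 6.5 mg/hr ÷ 0.8247423 mg/mL = 7.88125 mL/hr
Volume infused so far = 7.88125 mL/hr × 7.5 hr = 59.10938 mL
Volume remaining = 97 − 59.10938 = 37.89062 mL
New rate:
Rate = 5.6 mg/hr ÷ 0.8247423 mg/mL = 6.79 mL/hr
Time remaining = 37.89062 mL ÷ 6.79 mL/hr = 5.580357 hr

5.6 hours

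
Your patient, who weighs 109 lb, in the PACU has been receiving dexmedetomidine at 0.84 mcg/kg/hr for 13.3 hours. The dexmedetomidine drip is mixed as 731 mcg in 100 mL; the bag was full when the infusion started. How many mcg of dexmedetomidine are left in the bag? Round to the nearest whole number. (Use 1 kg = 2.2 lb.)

177 mcg

Weight = 109 lb ÷ 2.2 lb/kg = 49.54545 kg
Dose = 0.84 mcg/kg/hr × 49.54545 kg = 41.61818 mcg/hr
Concentration = 731 mcg ÷ 100 mL = 7.31 mcg/mL
Rate = 41.61818 mcg/hr ÷ 7.31 mcg/mL = 5.693322 mL/hr
Volume infused = 5.693322 mL/hr × 13.3 hr = 75.72118 mL
Volume remaining = 100 − 75.72118 = 24.27882 mL
Drug remaining = 24.27882 mL × 7.31 mcg/mL = 177.4782 mcg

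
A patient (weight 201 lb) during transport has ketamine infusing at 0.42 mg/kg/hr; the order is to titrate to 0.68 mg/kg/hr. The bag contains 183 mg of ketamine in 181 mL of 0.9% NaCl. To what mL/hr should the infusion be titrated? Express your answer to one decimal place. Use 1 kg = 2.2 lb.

61.4 mL/hr

Weight = 201 lb ÷ 2.2 lb/kg = 91.36364 kg
Dose = 0.68 mg/kg/hr × 91.36364 kg = 62.12727 mg/hr
Concentration = 183 mg ÷ 181 mL = 1.01105 mg/mL
Rate = 62.12727 mg/hr ÷ 1.01105 mg/mL = 61.44829 mL/hr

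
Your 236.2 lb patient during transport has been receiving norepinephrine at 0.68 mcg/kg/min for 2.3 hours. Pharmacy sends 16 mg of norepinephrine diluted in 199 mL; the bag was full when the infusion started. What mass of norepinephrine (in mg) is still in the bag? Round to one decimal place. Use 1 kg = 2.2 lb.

Weight = 236.2 lb ÷ 2.2 lb/kg = 107.3636 kg
Dose = 0.68 mcg/kg/min × 107.3636 kg = 73.00727 mcg/min
73.00727 mcg/min × 60 min/hr = 4380.436 mcg/hr
Concentration = 16 mg ÷ 199 mL = 0.08040201 mg/mL = 80.40201 mcg/mL
Rate = 4380.436 mcg/hr ÷ 80.40201 mcg/mL = 54.48168 mL/hr
Volume infused = 54.48168 mL/hr × 2.3 hr = 125.3079 mL
Volume remaining = 199 − 125.3079 = 73.69214 mL
Drug remaining = 73.69214 mL × 80.40201 mcg/mL = 5924.996 mcg = 5.924996 mg

5.9 mg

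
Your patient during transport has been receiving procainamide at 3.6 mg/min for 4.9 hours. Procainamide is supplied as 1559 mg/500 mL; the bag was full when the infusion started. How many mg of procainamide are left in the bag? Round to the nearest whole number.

3.6 mg/min × 60 min/hr = 216 mg/hr
Concentration = 1559 mg ÷ 500 mL = 3.118 mg/mL
Rate = 216 mg/hr ÷ 3.118 mg/mL = 69.27518 mL/hr
Volume infused = 69.27518 mL/hr × 4.9 hr = 339.4484 mL
Volume remaining = 500 − 339.4484 = 160.5516 mL
Drug remaining = 160.5516 mL × 3.118 mg/mL = 500.6 mg

501 mg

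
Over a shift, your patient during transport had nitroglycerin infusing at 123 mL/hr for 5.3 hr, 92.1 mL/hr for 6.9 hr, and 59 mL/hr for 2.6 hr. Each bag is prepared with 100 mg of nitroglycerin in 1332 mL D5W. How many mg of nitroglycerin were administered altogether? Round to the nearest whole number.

Concentration = 100 mg ÷ 1332 mL = 0.07507508 mg/mL
Stage 1: 123 mL/hr × 5.3 hr = 651.9 mL → 651.9 mL × 0.07507508 mg/mL = 48.94144 mg
Stage 2: 92.1 mL/hr × 6.9 hr = 635.49 mL → 635.49 mL × 0.07507508 mg/mL = 47.70946 mg
Stage 3: 59 mL/hr × 2.6 hr = 153.4 mL → 153.4 mL × 0.07507508 mg/mL = 11.51652 mg
Total = 48.94144 + 47.70946 + 11.51652 = 108.1674 mg

108 mg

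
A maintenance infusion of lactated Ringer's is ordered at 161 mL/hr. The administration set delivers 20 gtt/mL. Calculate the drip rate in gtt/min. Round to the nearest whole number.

54 gtt/min

161 mL/hr ÷ 60 min/hr = 2.683333 mL/min
2.683333 mL/min × 20 gtt/mL = 53.66667 gtt/min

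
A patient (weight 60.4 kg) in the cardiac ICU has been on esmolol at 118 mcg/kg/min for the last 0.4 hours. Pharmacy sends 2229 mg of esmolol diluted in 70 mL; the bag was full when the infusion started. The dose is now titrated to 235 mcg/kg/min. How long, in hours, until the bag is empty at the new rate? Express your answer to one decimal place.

Initial rate:
Dose = 118 mcg/kg/min × 60.4 kg = 7127.2 mcg/min
7127.2 mcg/min × 60 min/hr = 427632 mcg/hr
Concentration = 2229 mg ÷ 70 mL = 31.84286 mg/mL = 31842.86 mcg/mL
Rate = 427632 mcg/hr ÷ 31842.86 mcg/mL = 13.42945 mL/hr
Volume infused so far = 13.42945 mL/hr × 0.4 hr = 5.371779 mL
Volume remaining = 70 − 5.371779 = 64.62822 mL
New rate:
Dose = 235 mcg/kg/min × 60.4 kg = 14194 mcg/min
14194 mcg/min × 60 min/hr = 851640 mcg/hr
Rate = 851640 mcg/hr ÷ 31842.86 mcg/mL = 26.74509 mL/hr
Time remaining = 64.62822 mL ÷ 26.74509 mL/hr = 2.416452 hr

2.4 hours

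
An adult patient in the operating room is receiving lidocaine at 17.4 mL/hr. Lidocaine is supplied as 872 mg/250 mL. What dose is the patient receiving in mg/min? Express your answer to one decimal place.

1.0 mg/min

Concentration = 872 mg ÷ 250 mL = 3.488 mg/mL
Drug rate = 17.4 mL/hr × 3.488 mg/mL = 60.6912 mg/hr
60.6912 mg/hr ÷ 60 min/hr = 1.01152 mg/min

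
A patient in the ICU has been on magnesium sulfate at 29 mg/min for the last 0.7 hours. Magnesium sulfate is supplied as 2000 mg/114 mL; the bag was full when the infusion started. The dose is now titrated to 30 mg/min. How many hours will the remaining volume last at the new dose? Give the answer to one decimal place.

Initial rate:
29 mg/min × 60 min/hr = 1740 mg/hr
Concentration = 2000 mg ÷ 114 mL = 17.54386 mg/mL
Rate = 1740 mg/hr ÷ 17.54386 mg/mL = 99.18 mL/hr
Volume infused so far = 99.18 mL/hr × 0.7 hr = 69.426 mL
Volume remaining = 114 − 69.426 = 44.574 mL
New rate:
30 mg/min × 60 min/hr = 1800 mg/hr
Rate = 1800 mg/hr ÷ 17.54386 mg/mL = 102.6 mL/hr
Time remaining = 44.574 mL ÷ 102.6 mL/hr = 0.4344444 hr

0.4 hours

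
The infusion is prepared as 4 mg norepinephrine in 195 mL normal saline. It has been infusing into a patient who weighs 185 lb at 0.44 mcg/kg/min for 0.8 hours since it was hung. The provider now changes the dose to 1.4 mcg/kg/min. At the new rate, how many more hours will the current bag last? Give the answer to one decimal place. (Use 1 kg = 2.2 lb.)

0.3 hours

Initial rate:
Weight = 185 lb ÷ 2.2 lb/kg = 84.09091 kg
Dose = 0.44 mcg/kg/min × 84.09091 kg = 37 mcg/min
37 mcg/min × 60 min/hr = 2220 mcg/hr
Concentration = 4 mg ÷ 195 mL = 0.02051282 mg/mL = 20.51282 mcg/mL
Rate = 2220 mcg/hr ÷ 20.51282 mcg/mL = 108.225 mL/hr
Volume infused so far = 108.225 mL/hr × 0.8 hr = 86.58 mL
Volume remaining = 195 − 86.58 = 108.42 mL
New rate:
Dose = 1.4 mcg/kg/min × 84.09091 kg = 117.7273 mcg/min
117.7273 mcg/min × 60 min/hr = 7063.636 mcg/hr
Rate = 7063.636 mcg/hr ÷ 20.51282 mcg/mL = 344.3523 mL/hr
Time remaining = 108.42 mL ÷ 344.3523 mL/hr = 0.314852 hr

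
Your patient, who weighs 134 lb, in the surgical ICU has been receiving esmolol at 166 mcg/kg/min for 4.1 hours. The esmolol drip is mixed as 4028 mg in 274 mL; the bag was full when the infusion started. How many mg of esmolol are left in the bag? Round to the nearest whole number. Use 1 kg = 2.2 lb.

1541 mg

Weight = 134 lb ÷ 2.2 lb/kg = 60.90909 kg
Dose = 166 mcg/kg/min × 60.90909 kg = 10110.91 mcg/min
10110.91 mcg/min × 60 min/hr = 606654.5 mcg/hr
Concentration = 4028 mg ÷ 274 mL = 14.70073 mg/mL = 14700.73 mcg/mL
Rate = 606654.5 mcg/hr ÷ 14700.73 mcg/mL = 41.26697 mL/hr
Volume infused = 41.26697 mL/hr × 4.1 hr = 169.1946 mL
Volume remaining = 274 − 169.1946 = 104.8054 mL
Drug remaining = 104.8054 mL × 14700.73 mcg/mL = 1540716 mcg = 1540.716 mg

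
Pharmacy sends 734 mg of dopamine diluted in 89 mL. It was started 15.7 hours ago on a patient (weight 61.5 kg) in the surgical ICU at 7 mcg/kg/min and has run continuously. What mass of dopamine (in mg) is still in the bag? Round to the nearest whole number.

Dose = 7 mcg/kg/min × 61.5 kg = 430.5 mcg/min
430.5 mcg/min × 60 min/hr = 25830 mcg/hr
Concentration = 734 mg ÷ 89 mL = 8.247191 mg/mL = 8247.191 mcg/mL
Rate = 25830 mcg/hr ÷ 8247.191 mcg/mL = 3.131975 mL/hr
Volume infused = 3.131975 mL/hr × 15.7 hr = 49.17201 mL
Volume remaining = 89 − 49.17201 = 39.82799 mL
Drug remaining = 39.82799 mL × 8247.191 mcg/mL = 328469 mcg = 328.469 mg

328 mg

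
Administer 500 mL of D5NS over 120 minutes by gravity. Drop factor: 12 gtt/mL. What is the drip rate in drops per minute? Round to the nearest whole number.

50 gtt/min

500 mL ÷ (120 min) = 4.166667 mL/min
4.166667 mL/min × 12 gtt/mL = 50 gtt/min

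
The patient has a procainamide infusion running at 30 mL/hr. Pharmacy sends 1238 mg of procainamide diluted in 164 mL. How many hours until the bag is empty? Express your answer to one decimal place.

Duration = 164 mL ÷ 30 mL/hr = 5.466667 hr

5.5 hours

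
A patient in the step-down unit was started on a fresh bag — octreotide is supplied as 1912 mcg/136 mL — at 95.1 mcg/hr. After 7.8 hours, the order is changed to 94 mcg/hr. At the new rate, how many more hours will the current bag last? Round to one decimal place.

12.4 hours

Initial rate:
Concentration = 1912 mcg ÷ 136 mL = 14.05882 mcg/mL
Rate = 95.1 mcg/hr ÷ 14.05882 mcg/mL = 6.764435 mL/hr
Volume infused so far = 6.764435 mL/hr × 7.8 hr = 52.76259 mL
Volume remaining = 136 − 52.76259 = 83.23741 mL
New rate:
Rate = 94 mcg/hr ÷ 14.05882 mcg/mL = 6.686192 mL/hr
Time remaining = 83.23741 mL ÷ 6.686192 mL/hr = 12.44915 hr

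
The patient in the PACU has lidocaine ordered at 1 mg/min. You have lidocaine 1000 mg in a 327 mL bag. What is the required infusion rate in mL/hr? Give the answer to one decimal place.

19.6 mL/hr

1 mg/min × 60 min/hr = 60 mg/hr
Concentration = 1000 mg ÷ 327 mL = 3.058104 mg/mL
Rate = 60 mg/hr ÷ 3.058104 mg/mL = 19.62 mL/hr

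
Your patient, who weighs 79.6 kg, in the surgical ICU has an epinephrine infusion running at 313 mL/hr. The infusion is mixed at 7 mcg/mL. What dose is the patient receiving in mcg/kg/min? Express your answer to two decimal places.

0.46 mcg/kg/min

Drug rate = 313 mL/hr × 7 mcg/mL = 2191 mcg/hr
2191 mcg/hr ÷ 60 min/hr = 36.51667 mcg/min
36.51667 mcg/min ÷ 79.6 kg = 0.4587521 mcg/kg/min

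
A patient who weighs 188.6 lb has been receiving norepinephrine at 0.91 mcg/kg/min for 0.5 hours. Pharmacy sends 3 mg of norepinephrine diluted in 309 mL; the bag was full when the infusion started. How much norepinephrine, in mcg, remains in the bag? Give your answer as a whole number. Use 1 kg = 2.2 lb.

660 mcg

Weight = 188.6 lb ÷ 2.2 lb/kg = 85.72727 kg
Dose = 0.91 mcg/kg/min × 85.72727 kg = 78.01182 mcg/min
78.01182 mcg/min × 60 min/hr = 4680.709 mcg/hr
Concentration = 3 mg ÷ 309 mL = 0.009708738 mg/mL = 9.708738 mcg/mL
Rate = 4680.709 mcg/hr ÷ 9.708738 mcg/mL = 482.113 mL/hr
Volume infused = 482.113 mL/hr × 0.5 hr = 241.0565 mL
Volume remaining = 309 − 241.0565 = 67.94348 mL
Drug remaining = 67.94348 mL × 9.708738 mcg/mL = 659.6455 mcg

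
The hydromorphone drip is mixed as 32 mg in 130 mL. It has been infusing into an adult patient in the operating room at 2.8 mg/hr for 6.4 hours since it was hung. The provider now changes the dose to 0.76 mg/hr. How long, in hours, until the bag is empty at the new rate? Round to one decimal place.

18.5 hours

Initial rate:
Concentration = 32 mg ÷ 130 mL = 0.2461538 mg/mL
Rate = 2.8 mg/hr ÷ 0.2461538 mg/mL = 11.375 mL/hr
Volume infused so far = 11.375 mL/hr × 6.4 hr = 72.8 mL
Volume remaining = 130 − 72.8 = 57.2 mL
New rate:
Rate = 0.76 mg/hr ÷ 0.2461538 mg/mL = 3.0875 mL/hr
Time remaining = 57.2 mL ÷ 3.0875 mL/hr = 18.52632 hr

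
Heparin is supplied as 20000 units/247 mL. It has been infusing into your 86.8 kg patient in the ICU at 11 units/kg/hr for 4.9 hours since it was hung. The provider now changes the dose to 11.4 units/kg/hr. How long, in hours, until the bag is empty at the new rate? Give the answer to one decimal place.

Initial rate:
Dose = 11 units/kg/hr × 86.8 kg = 954.8 units/hr
Concentration = 20000 units ÷ 247 mL = 80.97166 units/mL
Rate = 954.8 units/hr ÷ 80.97166 units/mL = 11.79178 mL/hr
Volume infused so far = 11.79178 mL/hr × 4.9 hr = 57.77972 mL
Volume remaining = 247 − 57.77972 = 189.2203 mL
New rate:
Dose = 11.4 units/kg/hr × 86.8 kg = 989.52 units/hr
Rate = 989.52 units/hr ÷ 80.97166 units/mL = 12.22057 mL/hr
Time remaining = 189.2203 mL ÷ 12.22057 mL/hr = 15.48375 hr

15.5 hours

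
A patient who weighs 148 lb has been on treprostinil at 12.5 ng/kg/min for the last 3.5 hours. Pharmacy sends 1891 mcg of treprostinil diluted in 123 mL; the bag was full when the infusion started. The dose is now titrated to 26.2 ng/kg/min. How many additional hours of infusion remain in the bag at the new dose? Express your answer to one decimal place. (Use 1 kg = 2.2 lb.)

Initial rate:
Weight = 148 lb ÷ 2.2 lb/kg = 67.27273 kg
Dose = 12.5 ng/kg/min × 67.27273 kg = 840.9091 ng/min
840.9091 ng/min × 60 min/hr = 50454.55 ng/hr
Concentration = 1891 mcg ÷ 123 mL = 15.37398 mcg/mL = 15373.98 ng/mL
Rate = 50454.55 ng/hr ÷ 15373.98 ng/mL = 3.281813 mL/hr
Volume infused so far = 3.281813 mL/hr × 3.5 hr = 11.48635 mL
Volume remaining = 123 − 11.48635 = 111.5137 mL
New rate:
Dose = 26.2 ng/kg/min × 67.27273 kg = 1762.545 ng/min
1762.545 ng/min × 60 min/hr = 105752.7 ng/hr
Rate = 105752.7 ng/hr ÷ 15373.98 ng/mL = 6.878681 mL/hr
Time remaining = 111.5137 mL ÷ 6.878681 mL/hr = 16.21149 hr

16.2 hours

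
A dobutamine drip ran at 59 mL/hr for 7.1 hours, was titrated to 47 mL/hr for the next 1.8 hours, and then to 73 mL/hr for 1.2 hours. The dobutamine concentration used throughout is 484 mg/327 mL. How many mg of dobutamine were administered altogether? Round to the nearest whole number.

875 mg

Concentration = 484 mg ÷ 327 mL = 1.480122 mg/mL
Stage 1: 59 mL/hr × 7.1 hr = 418.9 mL → 418.9 mL × 1.480122 mg/mL = 620.0232 mg
Stage 2: 47 mL/hr × 1.8 hr = 84.6 mL → 84.6 mL × 1.480122 mg/mL = 125.2183 mg
Stage 3: 73 mL/hr × 1.2 hr = 87.6 mL → 87.6 mL × 1.480122 mg/mL = 129.6587 mg
Total = 620.0232 + 125.2183 + 129.6587 = 874.9003 mg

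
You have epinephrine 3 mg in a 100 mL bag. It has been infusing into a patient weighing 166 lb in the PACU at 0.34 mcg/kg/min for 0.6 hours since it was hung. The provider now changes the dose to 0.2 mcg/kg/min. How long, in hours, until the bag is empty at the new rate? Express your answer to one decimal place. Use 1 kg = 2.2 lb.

Initial rate:
Weight = 166 lb ÷ 2.2 lb/kg = 75.45455 kg
Dose = 0.34 mcg/kg/min × 75.45455 kg = 25.65455 mcg/min
25.65455 mcg/min × 60 min/hr = 1539.273 mcg/hr
Concentration = 3 mg ÷ 100 mL = 0.03 mg/mL = 30 mcg/mL
Rate = 1539.273 mcg/hr ÷ 30 mcg/mL = 51.30909 mL/hr
Volume infused so far = 51.30909 mL/hr × 0.6 hr = 30.78545 mL
Volume remaining = 100 − 30.78545 = 69.21455 mL
New rate:
Dose = 0.2 mcg/kg/min × 75.45455 kg = 15.09091 mcg/min
15.09091 mcg/min × 60 min/hr = 905.4545 mcg/hr
Rate = 905.4545 mcg/hr ÷ 30 mcg/mL = 30.18182 mL/hr
Time remaining = 69.21455 mL ÷ 30.18182 mL/hr = 2.293253 hr

2.3 hours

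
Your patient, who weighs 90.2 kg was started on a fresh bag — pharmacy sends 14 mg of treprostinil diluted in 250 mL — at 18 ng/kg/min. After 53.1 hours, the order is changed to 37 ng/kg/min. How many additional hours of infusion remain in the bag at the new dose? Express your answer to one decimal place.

44.1 hours

Initial rate:
Dose = 18 ng/kg/min × 90.2 kg = 1623.6 ng/min
1623.6 ng/min × 60 min/hr = 97416 ng/hr
Concentration = 14 mg ÷ 250 mL = 0.056 mg/mL = 56000 ng/mL
Rate = 97416 ng/hr ÷ 56000 ng/mL = 1.739571 mL/hr
Volume infused so far = 1.739571 mL/hr × 53.1 hr = 92.37124 mL
Volume remaining = 250 − 92.37124 = 157.6288 mL
New rate:
Dose = 37 ng/kg/min × 90.2 kg = 3337.4 ng/min
3337.4 ng/min × 60 min/hr = 200244 ng/hr
Rate = 200244 ng/hr ÷ 56000 ng/mL = 3.575786 mL/hr
Time remaining = 157.6288 mL ÷ 3.575786 mL/hr = 44.08227 hr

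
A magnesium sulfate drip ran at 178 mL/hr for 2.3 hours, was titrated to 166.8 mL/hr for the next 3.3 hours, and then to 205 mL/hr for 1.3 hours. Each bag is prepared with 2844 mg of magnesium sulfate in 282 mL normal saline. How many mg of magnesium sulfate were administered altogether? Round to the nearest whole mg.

12368 mg

Concentration = 2844 mg ÷ 282 mL = 10.08511 mg/mL
Stage 1: 178 mL/hr × 2.3 hr = 409.4 mL → 409.4 mL × 10.08511 mg/mL = 4128.843 mg
Stage 2: 166.8 mL/hr × 3.3 hr = 550.44 mL → 550.44 mL × 10.08511 mg/mL = 5551.246 mg
Stage 3: 205 mL/hr × 1.3 hr = 266.5 mL → 266.5 mL × 10.08511 mg/mL = 2687.681 mg
Total = 4128.843 + 5551.246 + 2687.681 = 12367.77 mg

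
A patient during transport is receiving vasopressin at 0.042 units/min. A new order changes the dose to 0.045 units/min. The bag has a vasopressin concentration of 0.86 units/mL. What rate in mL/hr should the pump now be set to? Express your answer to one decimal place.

3.1 mL/hr

0.045 units/min × 60 min/hr = 2.7 units/hr
Rate = 2.7 units/hr ÷ 0.86 units/mL = 3.139535 mL/hr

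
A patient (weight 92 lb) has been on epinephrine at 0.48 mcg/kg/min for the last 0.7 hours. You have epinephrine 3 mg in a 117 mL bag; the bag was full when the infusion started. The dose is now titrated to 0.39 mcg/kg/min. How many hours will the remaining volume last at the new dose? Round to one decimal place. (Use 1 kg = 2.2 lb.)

Initial rate:
Weight = 92 lb ÷ 2.2 lb/kg = 41.81818 kg
Dose = 0.48 mcg/kg/min × 41.81818 kg = 20.07273 mcg/min
20.07273 mcg/min × 60 min/hr = 1204.364 mcg/hr
Concentration = 3 mg ÷ 117 mL = 0.02564103 mg/mL = 25.64103 mcg/mL
Rate = 1204.364 mcg/hr ÷ 25.64103 mcg/mL = 46.97018 mL/hr
Volume infused so far = 46.97018 mL/hr × 0.7 hr = 32.87913 mL
Volume remaining = 117 − 32.87913 = 84.12087 mL
New rate:
Dose = 0.39 mcg/kg/min × 41.81818 kg = 16.30909 mcg/min
16.30909 mcg/min × 60 min/hr = 978.5455 mcg/hr
Rate = 978.5455 mcg/hr ÷ 25.64103 mcg/mL = 38.16327 mL/hr
Time remaining = 84.12087 mL ÷ 38.16327 mL/hr = 2.204236 hr

2.2 hours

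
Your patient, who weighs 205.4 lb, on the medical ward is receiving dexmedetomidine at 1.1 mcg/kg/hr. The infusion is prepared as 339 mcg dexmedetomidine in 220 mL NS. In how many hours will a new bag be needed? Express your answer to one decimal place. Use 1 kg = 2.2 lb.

Weight = 205.4 lb ÷ 2.2 lb/kg = 93.36364 kg
Dose = 1.1 mcg/kg/hr × 93.36364 kg = 102.7 mcg/hr
Concentration = 339 mcg ÷ 220 mL = 1.540909 mcg/mL
Rate = 102.7 mcg/hr ÷ 1.540909 mcg/mL = 66.64897 mL/hr
Duration = 220 mL ÷ 66.64897 mL/hr = 3.300876 hr

3.3 hours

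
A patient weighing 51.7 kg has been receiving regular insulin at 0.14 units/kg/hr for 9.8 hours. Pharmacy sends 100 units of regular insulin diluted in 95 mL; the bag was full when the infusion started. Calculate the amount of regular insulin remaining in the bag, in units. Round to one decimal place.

29.1 units

Dose = 0.14 units/kg/hr × 51.7 kg = 7.238 units/hr
Concentration = 100 units ÷ 95 mL = 1.052632 units/mL
Rate = 7.238 units/hr ÷ 1.052632 units/mL = 6.8761 mL/hr
Volume infused = 6.8761 mL/hr × 9.8 hr = 67.38578 mL
Volume remaining = 95 − 67.38578 = 27.61422 mL
Drug remaining = 27.61422 mL × 1.052632 units/mL = 29.0676 units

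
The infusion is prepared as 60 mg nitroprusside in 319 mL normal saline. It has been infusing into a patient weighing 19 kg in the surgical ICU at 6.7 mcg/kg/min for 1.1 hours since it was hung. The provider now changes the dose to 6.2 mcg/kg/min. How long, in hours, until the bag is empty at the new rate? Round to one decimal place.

Initial rate:
Dose = 6.7 mcg/kg/min × 19 kg = 127.3 mcg/min
127.3 mcg/min × 60 min/hr = 7638 mcg/hr
Concentration = 60 mg ÷ 319 mL = 0.1880878 mg/mL = 188.0878 mcg/mL
Rate = 7638 mcg/hr ÷ 188.0878 mcg/mL = 40.6087 mL/hr
Volume infused so far = 40.6087 mL/hr × 1.1 hr = 44.66957 mL
Volume remaining = 319 − 44.66957 = 274.3304 mL
New rate:
Dose = 6.2 mcg/kg/min × 19 kg = 117.8 mcg/min
117.8 mcg/min × 60 min/hr = 7068 mcg/hr
Rate = 7068 mcg/hr ÷ 188.0878 mcg/mL = 37.5782 mL/hr
Time remaining = 274.3304 mL ÷ 37.5782 mL/hr = 7.300255 hr

7.3 hours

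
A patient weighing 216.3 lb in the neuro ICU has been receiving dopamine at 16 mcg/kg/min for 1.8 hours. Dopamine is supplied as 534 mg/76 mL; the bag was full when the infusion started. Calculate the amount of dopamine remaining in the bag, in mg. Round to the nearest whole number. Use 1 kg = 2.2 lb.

Weight = 216.3 lb ÷ 2.2 lb/kg = 98.31818 kg
Dose = 16 mcg/kg/min × 98.31818 kg = 1573.091 mcg/min
1573.091 mcg/min × 60 min/hr = 94385.45 mcg/hr
Concentration = 534 mg ÷ 76 mL = 7.026316 mg/mL = 7026.316 mcg/mL
Rate = 94385.45 mcg/hr ÷ 7026.316 mcg/mL = 13.43314 mL/hr
Volume infused = 13.43314 mL/hr × 1.8 hr = 24.17964 mL
Volume remaining = 76 − 24.17964 = 51.82036 mL
Drug remaining = 51.82036 mL × 7026.316 mcg/mL = 364106.2 mcg = 364.1062 mg

364 mg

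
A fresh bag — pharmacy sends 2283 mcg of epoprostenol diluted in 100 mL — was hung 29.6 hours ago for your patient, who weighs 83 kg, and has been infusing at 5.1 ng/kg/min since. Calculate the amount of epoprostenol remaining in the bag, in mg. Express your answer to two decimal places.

Dose = 5.1 ng/kg/min × 83 kg = 423.3 ng/min
423.3 ng/min × 60 min/hr = 25398 ng/hr
Concentration = 2283 mcg ÷ 100 mL = 22.83 mcg/mL = 22830 ng/mL
Rate = 25398 ng/hr ÷ 22830 ng/mL = 1.112484 mL/hr
Volume infused = 1.112484 mL/hr × 29.6 hr = 32.92951 mL
Volume remaining = 100 − 32.92951 = 67.07049 mL
Drug remaining = 67.07049 mL × 22830 ng/mL = 1531219 ng = 1.531219 mg

1.53 mg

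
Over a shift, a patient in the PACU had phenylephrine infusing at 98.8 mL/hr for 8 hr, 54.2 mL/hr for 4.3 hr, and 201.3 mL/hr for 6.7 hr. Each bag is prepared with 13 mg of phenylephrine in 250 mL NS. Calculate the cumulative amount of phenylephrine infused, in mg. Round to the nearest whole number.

Concentration = 13 mg ÷ 250 mL = 0.052 mg/mL
Stage 1: 98.8 mL/hr × 8 hr = 790.4 mL → 790.4 mL × 0.052 mg/mL = 41.1008 mg
Stage 2: 54.2 mL/hr × 4.3 hr = 233.06 mL → 233.06 mL × 0.052 mg/mL = 12.11912 mg
Stage 3: 201.3 mL/hr × 6.7 hr = 1348.71 mL → 1348.71 mL × 0.052 mg/mL = 70.13292 mg
Total = 41.1008 + 12.11912 + 70.13292 = 123.3528 mg

123 mg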